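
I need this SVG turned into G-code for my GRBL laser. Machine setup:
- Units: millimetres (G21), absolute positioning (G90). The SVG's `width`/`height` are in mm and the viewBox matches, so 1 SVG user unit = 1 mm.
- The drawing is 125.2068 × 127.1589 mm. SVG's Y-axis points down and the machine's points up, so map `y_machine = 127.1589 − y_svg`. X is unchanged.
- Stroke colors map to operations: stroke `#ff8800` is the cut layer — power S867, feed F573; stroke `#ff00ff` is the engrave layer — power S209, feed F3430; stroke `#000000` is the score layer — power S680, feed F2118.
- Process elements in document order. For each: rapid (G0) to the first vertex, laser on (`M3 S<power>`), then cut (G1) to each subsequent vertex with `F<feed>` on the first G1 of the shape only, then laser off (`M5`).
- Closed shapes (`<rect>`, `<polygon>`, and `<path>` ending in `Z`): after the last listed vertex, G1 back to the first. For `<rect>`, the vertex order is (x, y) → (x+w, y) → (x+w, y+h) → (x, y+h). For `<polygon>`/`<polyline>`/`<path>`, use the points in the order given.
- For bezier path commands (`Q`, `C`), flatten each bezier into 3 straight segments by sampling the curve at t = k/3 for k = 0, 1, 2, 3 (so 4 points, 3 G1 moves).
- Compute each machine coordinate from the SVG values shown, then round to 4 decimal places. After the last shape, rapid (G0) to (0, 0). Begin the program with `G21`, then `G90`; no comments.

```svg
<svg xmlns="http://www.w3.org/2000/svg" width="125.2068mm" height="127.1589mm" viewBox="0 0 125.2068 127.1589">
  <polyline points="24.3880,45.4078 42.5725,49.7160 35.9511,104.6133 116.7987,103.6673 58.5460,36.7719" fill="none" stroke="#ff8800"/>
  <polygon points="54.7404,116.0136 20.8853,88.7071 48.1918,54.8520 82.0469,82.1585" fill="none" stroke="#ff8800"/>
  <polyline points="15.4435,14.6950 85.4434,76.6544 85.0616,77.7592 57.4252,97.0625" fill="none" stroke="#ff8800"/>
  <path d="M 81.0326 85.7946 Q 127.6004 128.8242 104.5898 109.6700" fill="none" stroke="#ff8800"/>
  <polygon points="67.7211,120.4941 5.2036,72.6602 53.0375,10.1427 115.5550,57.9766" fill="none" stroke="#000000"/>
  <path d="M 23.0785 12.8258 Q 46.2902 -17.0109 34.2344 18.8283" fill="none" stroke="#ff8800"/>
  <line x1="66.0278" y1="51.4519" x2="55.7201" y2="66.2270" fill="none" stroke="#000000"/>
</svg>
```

1 u = 1 mm; y_m = 127.1589 − y.

[1] `<polyline>` open polyline, #ff8800→cut S867 F573: (24.3880,81.7511) → (42.5725,77.4429) → (35.9511,22.5456) → (116.7987,23.4916) → (58.5460,90.3870)

[2] `<polygon>` regular polygon, #ff8800→cut S867 F573: (54.7404,11.1453) → (20.8853,38.4518) → (48.1918,72.3069) → (82.0469,45.0004) → (54.7404,11.1453) (closed)

[3] `<polyline>` open polyline, #ff8800→cut S867 F573: (15.4435,112.4639) → (85.4434,50.5045) → (85.0616,49.3997) → (57.4252,30.0964)

[4] `<path>` quadratic bezier, #ff8800→cut S867 F573: (81.0326,41.3643) → (104.3469,19.5872) → (112.1993,11.6287) → (104.5898,17.4889)

[5] `<polygon>` regular polygon, #000000→score S680 F2118: (67.7211,6.6648) → (5.2036,54.4987) → (53.0375,117.0162) → (115.5550,69.1823) → (67.7211,6.6648) (closed)

[6] `<path>` quadratic bezier, #ff8800→cut S867 F573: (23.0785,114.3331) → (34.6344,126.9269) → (38.3530,124.9261) → (34.2344,108.3306)

[7] `<line>` line segment, #000000→score S680 F2118: (66.0278,75.7070) → (55.7201,60.9319)

G21
G90
G0 X24.3880 Y81.7511
M3 S867
G1 X42.5725 Y77.4429 F573
G1 X35.9511 Y22.5456
G1 X116.7987 Y23.4916
G1 X58.5460 Y90.3870
M5
G0 X54.7404 Y11.1453
M3 S867
G1 X20.8853 Y38.4518 F573
G1 X48.1918 Y72.3069
G1 X82.0469 Y45.0004
G1 X54.7404 Y11.1453
M5
G0 X15.4435 Y112.4639
M3 S867
G1 X85.4434 Y50.5045 F573
G1 X85.0616 Y49.3997
G1 X57.4252 Y30.0964
M5
G0 X81.0326 Y41.3643
M3 S867
G1 X104.3469 Y19.5872 F573
G1 X112.1993 Y11.6287
G1 X104.5898 Y17.4889
M5
G0 X67.7211 Y6.6648
M3 S680
G1 X5.2036 Y54.4987 F2118
G1 X53.0375 Y117.0162
G1 X115.5550 Y69.1823
G1 X67.7211 Y6.6648
M5
G0 X23.0785 Y114.3331
M3 S867
G1 X34.6344 Y126.9269 F573
G1 X38.3530 Y124.9261
G1 X34.2344 Y108.3306
M5
G0 X66.0278 Y75.7070
M3 S680
G1 X55.7201 Y60.9319 F2118
M5
G0 X0.0000 Y0.0000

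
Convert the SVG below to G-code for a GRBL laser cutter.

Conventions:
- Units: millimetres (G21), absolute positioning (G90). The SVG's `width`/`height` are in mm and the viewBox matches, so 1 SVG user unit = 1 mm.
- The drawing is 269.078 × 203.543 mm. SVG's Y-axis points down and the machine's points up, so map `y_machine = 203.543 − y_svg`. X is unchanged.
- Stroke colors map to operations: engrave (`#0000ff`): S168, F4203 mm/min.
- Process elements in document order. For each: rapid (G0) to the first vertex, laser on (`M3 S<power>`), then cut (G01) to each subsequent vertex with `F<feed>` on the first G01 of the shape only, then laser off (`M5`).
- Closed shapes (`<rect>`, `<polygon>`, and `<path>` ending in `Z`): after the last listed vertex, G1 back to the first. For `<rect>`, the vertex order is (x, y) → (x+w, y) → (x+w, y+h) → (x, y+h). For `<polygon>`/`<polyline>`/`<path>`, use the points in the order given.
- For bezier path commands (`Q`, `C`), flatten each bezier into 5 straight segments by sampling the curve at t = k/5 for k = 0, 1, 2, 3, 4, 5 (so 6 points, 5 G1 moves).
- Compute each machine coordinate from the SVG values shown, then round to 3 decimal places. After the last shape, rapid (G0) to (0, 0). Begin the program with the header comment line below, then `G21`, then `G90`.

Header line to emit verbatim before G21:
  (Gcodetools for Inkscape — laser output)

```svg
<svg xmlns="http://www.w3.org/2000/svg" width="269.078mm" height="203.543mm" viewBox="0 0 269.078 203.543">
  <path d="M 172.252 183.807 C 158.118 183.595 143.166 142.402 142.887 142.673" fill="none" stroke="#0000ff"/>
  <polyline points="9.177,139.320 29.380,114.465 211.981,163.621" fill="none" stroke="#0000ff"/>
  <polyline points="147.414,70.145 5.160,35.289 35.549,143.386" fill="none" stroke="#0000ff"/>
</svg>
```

viewBox `0 0 269.078 203.543` with mm width/height → 1 unit = 1 mm. Flip: y_m = 203.543 − y_svg.

**Shape 1** — `<path>` cubic bezier, stroke `#0000ff` → engrave (S168, F4203). Control points (SVG): P0=(172.252,183.807), P1=(158.118,183.595), P2=(143.166,142.402), P3=(142.887,142.673); sampled at t=k/5. Machine vertices: (172.252,19.736) → (163.797,24.121) → (155.890,34.385) → (149.273,46.569) → (144.691,56.716) → (142.887,60.870). Open path.

**Shape 2** — `<polyline>` open polyline, stroke `#0000ff` → engrave (S168, F4203). Machine vertices: (9.177,64.223) → (29.380,89.078) → (211.981,39.922). Open path.

**Shape 3** — `<polyline>` open polyline, stroke `#0000ff` → engrave (S168, F4203). Machine vertices: (147.414,133.398) → (5.160,168.254) → (35.549,60.157). Open path.

(Gcodetools for Inkscape — laser output)
G21
G90
G0 X172.252 Y19.736
M3 S168
G01 X163.797 Y24.121 F4203
G01 X155.890 Y34.385
G01 X149.273 Y46.569
G01 X144.691 Y56.716
G01 X142.887 Y60.870
M5
G0 X9.177 Y64.223
M3 S168
G01 X29.380 Y89.078 F4203
G01 X211.981 Y39.922
M5
G0 X147.414 Y133.398
M3 S168
G01 X5.160 Y168.254 F4203
G01 X35.549 Y60.157
M5
G0 X0.000 Y0.000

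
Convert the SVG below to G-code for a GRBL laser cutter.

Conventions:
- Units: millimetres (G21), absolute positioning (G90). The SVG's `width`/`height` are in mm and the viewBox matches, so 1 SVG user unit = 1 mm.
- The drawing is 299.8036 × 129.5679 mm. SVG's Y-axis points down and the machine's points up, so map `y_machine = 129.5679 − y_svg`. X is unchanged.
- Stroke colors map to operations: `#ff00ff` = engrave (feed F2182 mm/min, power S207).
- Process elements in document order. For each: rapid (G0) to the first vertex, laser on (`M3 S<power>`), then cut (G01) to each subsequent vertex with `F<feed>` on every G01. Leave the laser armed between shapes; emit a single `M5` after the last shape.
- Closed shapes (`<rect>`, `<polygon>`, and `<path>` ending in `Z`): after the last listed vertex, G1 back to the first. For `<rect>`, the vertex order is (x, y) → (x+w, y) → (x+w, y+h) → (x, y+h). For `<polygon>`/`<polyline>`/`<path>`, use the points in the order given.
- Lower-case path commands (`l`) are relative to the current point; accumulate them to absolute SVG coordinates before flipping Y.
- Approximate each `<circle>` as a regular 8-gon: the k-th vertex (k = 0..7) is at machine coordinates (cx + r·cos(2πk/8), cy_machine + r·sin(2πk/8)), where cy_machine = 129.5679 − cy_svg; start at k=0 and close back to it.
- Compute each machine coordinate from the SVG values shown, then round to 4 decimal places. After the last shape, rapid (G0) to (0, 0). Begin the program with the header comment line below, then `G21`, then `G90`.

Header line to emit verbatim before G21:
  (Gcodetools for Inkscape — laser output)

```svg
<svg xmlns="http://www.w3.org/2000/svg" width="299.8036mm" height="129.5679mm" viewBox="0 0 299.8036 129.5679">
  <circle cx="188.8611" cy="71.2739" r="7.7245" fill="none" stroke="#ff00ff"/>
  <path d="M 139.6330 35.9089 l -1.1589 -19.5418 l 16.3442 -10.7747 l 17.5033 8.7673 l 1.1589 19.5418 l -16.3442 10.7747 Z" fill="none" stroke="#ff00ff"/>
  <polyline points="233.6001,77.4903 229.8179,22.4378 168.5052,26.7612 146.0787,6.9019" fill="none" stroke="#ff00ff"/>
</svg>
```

(Gcodetools for Inkscape — laser output)
G21
G90
G0 X196.5856 Y58.2940
M3 S207
G01 X194.3231 Y63.7560 F2182
G01 X188.8611 Y66.0185 F2182
G01 X183.3991 Y63.7560 F2182
G01 X181.1366 Y58.2940 F2182
G01 X183.3991 Y52.8320 F2182
G01 X188.8611 Y50.5695 F2182
G01 X194.3231 Y52.8320 F2182
G01 X196.5856 Y58.2940 F2182
G0 X139.6330 Y93.6590
M3 S207
G01 X138.4741 Y113.2008 F2182
G01 X154.8183 Y123.9755 F2182
G01 X172.3216 Y115.2082 F2182
G01 X173.4805 Y95.6664 F2182
G01 X157.1363 Y84.8917 F2182
G01 X139.6330 Y93.6590 F2182
G0 X233.6001 Y52.0776
M3 S207
G01 X229.8179 Y107.1301 F2182
G01 X168.5052 Y102.8067 F2182
G01 X146.0787 Y122.6660 F2182
M5
G0 X0.0000 Y0.0000

viewBox `0 0 299.8036 129.5679` with mm width/height → 1 unit = 1 mm. Flip: y_m = 129.5679 − y_svg.

**Shape 1** — `<circle>` circle, stroke `#ff00ff` → engrave (S207, F2182). Machine vertices: (196.5856,58.2940) → (194.3231,63.7560) → (188.8611,66.0185) → (183.3991,63.7560) → (181.1366,58.2940) → (183.3991,52.8320) → (188.8611,50.5695) → (194.3231,52.8320) → (196.5856,58.2940). Closed: final G1 returns to the first vertex.

**Shape 2** — `<path>` regular polygon, stroke `#ff00ff` → engrave (S207, F2182). Machine vertices: (139.6330,93.6590) → (138.4741,113.2008) → (154.8183,123.9755) → (172.3216,115.2082) → (173.4805,95.6664) → (157.1363,84.8917) → (139.6330,93.6590). Closed: final G1 returns to the first vertex.

**Shape 3** — `<polyline>` open polyline, stroke `#ff00ff` → engrave (S207, F2182). Machine vertices: (233.6001,52.0776) → (229.8179,107.1301) → (168.5052,102.8067) → (146.0787,122.6660). Open path.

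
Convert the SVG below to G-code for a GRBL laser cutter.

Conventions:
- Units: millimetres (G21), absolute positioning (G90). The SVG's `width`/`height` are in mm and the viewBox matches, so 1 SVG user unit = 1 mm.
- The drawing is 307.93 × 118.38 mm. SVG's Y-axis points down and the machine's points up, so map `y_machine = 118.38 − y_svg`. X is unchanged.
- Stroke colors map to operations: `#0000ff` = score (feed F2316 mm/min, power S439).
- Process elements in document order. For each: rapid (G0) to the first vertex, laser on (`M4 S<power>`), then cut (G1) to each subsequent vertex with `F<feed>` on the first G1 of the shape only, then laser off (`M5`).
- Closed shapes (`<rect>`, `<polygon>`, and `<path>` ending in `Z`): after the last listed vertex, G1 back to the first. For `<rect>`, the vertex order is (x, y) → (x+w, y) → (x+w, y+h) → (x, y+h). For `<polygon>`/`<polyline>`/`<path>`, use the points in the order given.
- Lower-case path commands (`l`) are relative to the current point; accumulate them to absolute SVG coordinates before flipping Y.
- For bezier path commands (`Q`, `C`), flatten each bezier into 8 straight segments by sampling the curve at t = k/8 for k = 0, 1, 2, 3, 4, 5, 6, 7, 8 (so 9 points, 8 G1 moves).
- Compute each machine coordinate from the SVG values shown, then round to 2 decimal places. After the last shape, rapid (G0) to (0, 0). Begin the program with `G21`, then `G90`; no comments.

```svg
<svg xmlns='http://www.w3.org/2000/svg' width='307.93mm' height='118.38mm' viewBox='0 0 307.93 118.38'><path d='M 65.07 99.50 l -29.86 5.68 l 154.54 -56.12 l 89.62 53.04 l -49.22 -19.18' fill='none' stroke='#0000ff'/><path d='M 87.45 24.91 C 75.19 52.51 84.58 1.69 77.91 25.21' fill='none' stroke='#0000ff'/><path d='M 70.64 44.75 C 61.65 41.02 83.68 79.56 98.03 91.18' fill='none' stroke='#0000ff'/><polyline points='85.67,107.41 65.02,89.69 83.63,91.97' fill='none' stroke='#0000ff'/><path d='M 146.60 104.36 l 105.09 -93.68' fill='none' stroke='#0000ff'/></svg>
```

G21
G90
G0 X65.07 Y18.88
M4 S439
G1 X35.21 Y13.20 F2316
G1 X189.75 Y69.32
G1 X279.37 Y16.28
G1 X230.15 Y35.46
M5
G0 X87.45 Y93.47
M4 S439
G1 X83.79 Y86.50 F2316
G1 X81.73 Y85.09
G1 X80.80 Y87.45
G1 X80.58 Y91.79
G1 X80.63 Y96.32
G1 X80.49 Y99.26
G1 X79.73 Y98.80
G1 X77.91 Y93.17
M5
G0 X70.64 Y73.63
M4 S439
G1 X68.65 Y73.18 F2316
G1 X69.11 Y69.58
G1 X71.57 Y63.64
G1 X75.58 Y56.17
G1 X80.69 Y47.98
G1 X86.43 Y39.88
G1 X92.36 Y32.68
G1 X98.03 Y27.20
M5
G0 X85.67 Y10.97
M4 S439
G1 X65.02 Y28.69 F2316
G1 X83.63 Y26.41
M5
G0 X146.60 Y14.02
M4 S439
G1 X251.69 Y107.70 F2316
M5
G0 X0.00 Y0.00

Since the viewBox matches the mm dimensions, user units are millimetres directly. The only transform is the Y-flip y_m = 118.38 − y_svg.

Shape 1 is a open polyline drawn with `<path>`. Its stroke #0000ff means score at S439, F2316. After flipping Y the toolpath is (65.07,18.88) → (35.21,13.20) → (189.75,69.32) → (279.37,16.28) → (230.15,35.46).

Shape 2 is a cubic bezier drawn with `<path>`. Its stroke #0000ff means score at S439, F2316. After flipping Y the toolpath is (87.45,93.47) → (83.79,86.50) → (81.73,85.09) → (80.80,87.45) → (80.58,91.79) → (80.63,96.32) → (80.49,99.26) → (79.73,98.80) → (77.91,93.17).

Shape 3 is a cubic bezier drawn with `<path>`. Its stroke #0000ff means score at S439, F2316. After flipping Y the toolpath is (70.64,73.63) → (68.65,73.18) → (69.11,69.58) → (71.57,63.64) → (75.58,56.17) → (80.69,47.98) → (86.43,39.88) → (92.36,32.68) → (98.03,27.20).

Shape 4 is a open polyline drawn with `<polyline>`. Its stroke #0000ff means score at S439, F2316. After flipping Y the toolpath is (85.67,10.97) → (65.02,28.69) → (83.63,26.41).

Shape 5 is a line segment drawn with `<path>`. Its stroke #0000ff means score at S439, F2316. After flipping Y the toolpath is (146.60,14.02) → (251.69,107.70).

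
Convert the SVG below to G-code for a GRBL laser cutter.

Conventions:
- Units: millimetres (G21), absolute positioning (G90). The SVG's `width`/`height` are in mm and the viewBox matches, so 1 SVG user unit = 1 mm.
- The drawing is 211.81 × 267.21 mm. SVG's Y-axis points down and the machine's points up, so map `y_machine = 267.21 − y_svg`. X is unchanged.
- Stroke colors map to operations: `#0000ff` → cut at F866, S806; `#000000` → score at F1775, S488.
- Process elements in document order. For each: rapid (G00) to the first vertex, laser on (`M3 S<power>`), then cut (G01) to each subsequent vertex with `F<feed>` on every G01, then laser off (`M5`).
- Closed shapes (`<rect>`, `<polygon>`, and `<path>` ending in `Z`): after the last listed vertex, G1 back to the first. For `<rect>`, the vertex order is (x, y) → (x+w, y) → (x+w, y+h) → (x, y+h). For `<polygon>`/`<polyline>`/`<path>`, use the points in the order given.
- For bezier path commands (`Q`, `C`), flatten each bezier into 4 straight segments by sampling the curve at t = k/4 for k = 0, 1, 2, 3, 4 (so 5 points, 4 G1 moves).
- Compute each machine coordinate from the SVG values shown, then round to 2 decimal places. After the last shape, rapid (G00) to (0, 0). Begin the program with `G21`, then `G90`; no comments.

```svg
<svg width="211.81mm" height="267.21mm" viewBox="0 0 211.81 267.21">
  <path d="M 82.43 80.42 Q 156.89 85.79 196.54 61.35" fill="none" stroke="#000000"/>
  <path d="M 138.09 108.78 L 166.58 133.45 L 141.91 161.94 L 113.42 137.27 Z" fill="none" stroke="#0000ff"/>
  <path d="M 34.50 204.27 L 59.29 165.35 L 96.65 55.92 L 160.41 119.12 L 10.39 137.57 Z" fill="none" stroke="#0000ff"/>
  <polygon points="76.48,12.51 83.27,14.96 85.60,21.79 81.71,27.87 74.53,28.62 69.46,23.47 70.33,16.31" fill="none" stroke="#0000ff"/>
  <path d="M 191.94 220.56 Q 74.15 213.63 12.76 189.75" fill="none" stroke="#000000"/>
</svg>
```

G21
G90
G00 X82.43 Y186.79
M3 S488
G01 X117.48 Y185.97 F1775
G01 X148.19 Y188.87 F1775
G01 X174.54 Y195.50 F1775
G01 X196.54 Y205.86 F1775
M5
G00 X138.09 Y158.43
M3 S806
G01 X166.58 Y133.76 F866
G01 X141.91 Y105.27 F866
G01 X113.42 Y129.94 F866
G01 X138.09 Y158.43 F866
M5
G00 X34.50 Y62.94
M3 S806
G01 X59.29 Y101.86 F866
G01 X96.65 Y211.29 F866
G01 X160.41 Y148.09 F866
G01 X10.39 Y129.64 F866
G01 X34.50 Y62.94 F866
M5
G00 X76.48 Y254.70
M3 S806
G01 X83.27 Y252.25 F866
G01 X85.60 Y245.42 F866
G01 X81.71 Y239.34 F866
G01 X74.53 Y238.59 F866
G01 X69.46 Y243.74 F866
G01 X70.33 Y250.90 F866
G01 X76.48 Y254.70 F866
M5
G00 X191.94 Y46.65
M3 S488
G01 X136.57 Y51.17 F1775
G01 X88.25 Y57.82 F1775
G01 X46.98 Y66.58 F1775
G01 X12.76 Y77.46 F1775
M5
G00 X0.00 Y0.00

1 u = 1 mm; y_m = 267.21 − y.

[1] `<path>` quadratic bezier, #000000→score S488 F1775: (82.43,186.79) → (117.48,185.97) → (148.19,188.87) → (174.54,195.50) → (196.54,205.86)

[2] `<path>` regular polygon, #0000ff→cut S806 F866: (138.09,158.43) → (166.58,133.76) → (141.91,105.27) → (113.42,129.94) → (138.09,158.43) (closed)

[3] `<path>` closed polygon, #0000ff→cut S806 F866: (34.50,62.94) → (59.29,101.86) → (96.65,211.29) → (160.41,148.09) → (10.39,129.64) → (34.50,62.94) (closed)

[4] `<polygon>` regular polygon, #0000ff→cut S806 F866: (76.48,254.70) → (83.27,252.25) → (85.60,245.42) → (81.71,239.34) → (74.53,238.59) → (69.46,243.74) → (70.33,250.90) → (76.48,254.70) (closed)

[5] `<path>` quadratic bezier, #000000→score S488 F1775: (191.94,46.65) → (136.57,51.17) → (88.25,57.82) → (46.98,66.58) → (12.76,77.46)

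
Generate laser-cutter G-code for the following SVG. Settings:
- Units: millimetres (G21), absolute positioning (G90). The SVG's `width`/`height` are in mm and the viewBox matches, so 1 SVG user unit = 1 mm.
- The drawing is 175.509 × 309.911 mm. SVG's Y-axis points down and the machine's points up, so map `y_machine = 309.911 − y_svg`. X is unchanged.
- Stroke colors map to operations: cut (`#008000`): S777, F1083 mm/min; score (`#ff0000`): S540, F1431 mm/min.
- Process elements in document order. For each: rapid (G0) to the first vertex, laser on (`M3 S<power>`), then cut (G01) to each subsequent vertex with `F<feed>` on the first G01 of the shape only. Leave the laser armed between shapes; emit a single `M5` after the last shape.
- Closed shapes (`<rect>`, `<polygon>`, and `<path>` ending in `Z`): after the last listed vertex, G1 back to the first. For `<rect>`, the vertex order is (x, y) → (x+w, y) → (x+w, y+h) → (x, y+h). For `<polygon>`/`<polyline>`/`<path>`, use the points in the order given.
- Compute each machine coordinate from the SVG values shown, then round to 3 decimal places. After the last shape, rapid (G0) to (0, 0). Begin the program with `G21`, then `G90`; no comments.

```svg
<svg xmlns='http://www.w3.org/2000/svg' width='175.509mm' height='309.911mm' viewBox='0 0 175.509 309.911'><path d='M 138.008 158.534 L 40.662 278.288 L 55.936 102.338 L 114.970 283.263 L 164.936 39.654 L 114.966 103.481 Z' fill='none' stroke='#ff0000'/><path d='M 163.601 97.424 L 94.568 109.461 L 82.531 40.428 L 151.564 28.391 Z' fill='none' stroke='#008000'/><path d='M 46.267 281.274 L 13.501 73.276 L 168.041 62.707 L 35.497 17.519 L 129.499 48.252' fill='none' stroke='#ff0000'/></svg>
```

Since the viewBox matches the mm dimensions, user units are millimetres directly. The only transform is the Y-flip y_m = 309.911 − y_svg.

Shape 1 is a closed polygon drawn with `<path>`. Its stroke #ff0000 means score at S540, F1431. After flipping Y the toolpath is (138.008,151.377) → (40.662,31.623) → (55.936,207.573) → (114.970,26.648) → (164.936,270.257) → (114.966,206.430) → (138.008,151.377), returning to the start.

Shape 2 is a regular polygon drawn with `<path>`. Its stroke #008000 means cut at S777, F1083. After flipping Y the toolpath is (163.601,212.487) → (94.568,200.450) → (82.531,269.483) → (151.564,281.520) → (163.601,212.487), returning to the start.

Shape 3 is a open polyline drawn with `<path>`. Its stroke #ff0000 means score at S540, F1431. After flipping Y the toolpath is (46.267,28.637) → (13.501,236.635) → (168.041,247.204) → (35.497,292.392) → (129.499,261.659).

G21
G90
G0 X138.008 Y151.377
M3 S540
G01 X40.662 Y31.623 F1431
G01 X55.936 Y207.573
G01 X114.970 Y26.648
G01 X164.936 Y270.257
G01 X114.966 Y206.430
G01 X138.008 Y151.377
G0 X163.601 Y212.487
M3 S777
G01 X94.568 Y200.450 F1083
G01 X82.531 Y269.483
G01 X151.564 Y281.520
G01 X163.601 Y212.487
G0 X46.267 Y28.637
M3 S540
G01 X13.501 Y236.635 F1431
G01 X168.041 Y247.204
G01 X35.497 Y292.392
G01 X129.499 Y261.659
M5
G0 X0.000 Y0.000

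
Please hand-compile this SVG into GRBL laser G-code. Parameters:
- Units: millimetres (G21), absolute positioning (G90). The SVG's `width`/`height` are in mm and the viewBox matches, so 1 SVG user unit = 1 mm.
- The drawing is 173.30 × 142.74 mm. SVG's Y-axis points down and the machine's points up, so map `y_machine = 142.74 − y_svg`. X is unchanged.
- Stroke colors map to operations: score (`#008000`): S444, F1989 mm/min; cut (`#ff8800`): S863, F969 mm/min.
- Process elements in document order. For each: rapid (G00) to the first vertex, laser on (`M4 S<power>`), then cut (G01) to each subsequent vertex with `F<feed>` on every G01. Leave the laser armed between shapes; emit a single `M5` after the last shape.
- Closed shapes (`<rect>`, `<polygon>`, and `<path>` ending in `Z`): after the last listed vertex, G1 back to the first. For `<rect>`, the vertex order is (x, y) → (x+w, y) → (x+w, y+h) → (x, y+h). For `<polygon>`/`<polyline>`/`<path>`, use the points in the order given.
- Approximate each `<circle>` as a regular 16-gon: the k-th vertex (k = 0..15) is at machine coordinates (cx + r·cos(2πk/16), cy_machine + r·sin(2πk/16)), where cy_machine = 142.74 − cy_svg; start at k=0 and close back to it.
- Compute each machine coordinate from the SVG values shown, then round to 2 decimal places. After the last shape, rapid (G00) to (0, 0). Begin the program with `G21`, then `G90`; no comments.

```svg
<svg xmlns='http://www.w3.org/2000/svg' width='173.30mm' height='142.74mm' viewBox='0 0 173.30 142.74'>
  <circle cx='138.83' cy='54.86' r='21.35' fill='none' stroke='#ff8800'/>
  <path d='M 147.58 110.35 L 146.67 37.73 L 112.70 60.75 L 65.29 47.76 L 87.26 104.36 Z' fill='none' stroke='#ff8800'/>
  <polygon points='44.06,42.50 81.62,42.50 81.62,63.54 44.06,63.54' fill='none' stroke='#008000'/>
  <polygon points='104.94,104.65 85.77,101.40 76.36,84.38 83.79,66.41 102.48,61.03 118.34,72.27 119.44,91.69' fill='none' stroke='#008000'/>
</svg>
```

viewBox `0 0 173.30 142.74` with mm width/height → 1 unit = 1 mm. Flip: y_m = 142.74 − y_svg.

**Shape 1** — `<circle>` circle, stroke `#ff8800` → cut (S863, F969). Machine vertices: (160.18,87.88) → (158.55,96.05) → (153.93,102.98) → (147.00,107.60) → (138.83,109.23) → (130.66,107.60) → (123.73,102.98) → (119.11,96.05) → (117.48,87.88) → (119.11,79.71) → (123.73,72.78) → (130.66,68.16) → (138.83,66.53) → (147.00,68.16) → (153.93,72.78) → (158.55,79.71) → (160.18,87.88). Closed: final G1 returns to the first vertex.

**Shape 2** — `<path>` closed polygon, stroke `#ff8800` → cut (S863, F969). Machine vertices: (147.58,32.39) → (146.67,105.01) → (112.70,81.99) → (65.29,94.98) → (87.26,38.38) → (147.58,32.39). Closed: final G1 returns to the first vertex.

**Shape 3** — `<polygon>` rectangle, stroke `#008000` → score (S444, F1989). Machine vertices: (44.06,100.24) → (81.62,100.24) → (81.62,79.20) → (44.06,79.20) → (44.06,100.24). Closed: final G1 returns to the first vertex.

**Shape 4** — `<polygon>` regular polygon, stroke `#008000` → score (S444, F1989). Machine vertices: (104.94,38.09) → (85.77,41.34) → (76.36,58.36) → (83.79,76.33) → (102.48,81.71) → (118.34,70.47) → (119.44,51.05) → (104.94,38.09). Closed: final G1 returns to the first vertex.

G21
G90
G00 X160.18 Y87.88
M4 S863
G01 X158.55 Y96.05 F969
G01 X153.93 Y102.98 F969
G01 X147.00 Y107.60 F969
G01 X138.83 Y109.23 F969
G01 X130.66 Y107.60 F969
G01 X123.73 Y102.98 F969
G01 X119.11 Y96.05 F969
G01 X117.48 Y87.88 F969
G01 X119.11 Y79.71 F969
G01 X123.73 Y72.78 F969
G01 X130.66 Y68.16 F969
G01 X138.83 Y66.53 F969
G01 X147.00 Y68.16 F969
G01 X153.93 Y72.78 F969
G01 X158.55 Y79.71 F969
G01 X160.18 Y87.88 F969
G00 X147.58 Y32.39
M4 S863
G01 X146.67 Y105.01 F969
G01 X112.70 Y81.99 F969
G01 X65.29 Y94.98 F969
G01 X87.26 Y38.38 F969
G01 X147.58 Y32.39 F969
G00 X44.06 Y100.24
M4 S444
G01 X81.62 Y100.24 F1989
G01 X81.62 Y79.20 F1989
G01 X44.06 Y79.20 F1989
G01 X44.06 Y100.24 F1989
G00 X104.94 Y38.09
M4 S444
G01 X85.77 Y41.34 F1989
G01 X76.36 Y58.36 F1989
G01 X83.79 Y76.33 F1989
G01 X102.48 Y81.71 F1989
G01 X118.34 Y70.47 F1989
G01 X119.44 Y51.05 F1989
G01 X104.94 Y38.09 F1989
M5
G00 X0.00 Y0.00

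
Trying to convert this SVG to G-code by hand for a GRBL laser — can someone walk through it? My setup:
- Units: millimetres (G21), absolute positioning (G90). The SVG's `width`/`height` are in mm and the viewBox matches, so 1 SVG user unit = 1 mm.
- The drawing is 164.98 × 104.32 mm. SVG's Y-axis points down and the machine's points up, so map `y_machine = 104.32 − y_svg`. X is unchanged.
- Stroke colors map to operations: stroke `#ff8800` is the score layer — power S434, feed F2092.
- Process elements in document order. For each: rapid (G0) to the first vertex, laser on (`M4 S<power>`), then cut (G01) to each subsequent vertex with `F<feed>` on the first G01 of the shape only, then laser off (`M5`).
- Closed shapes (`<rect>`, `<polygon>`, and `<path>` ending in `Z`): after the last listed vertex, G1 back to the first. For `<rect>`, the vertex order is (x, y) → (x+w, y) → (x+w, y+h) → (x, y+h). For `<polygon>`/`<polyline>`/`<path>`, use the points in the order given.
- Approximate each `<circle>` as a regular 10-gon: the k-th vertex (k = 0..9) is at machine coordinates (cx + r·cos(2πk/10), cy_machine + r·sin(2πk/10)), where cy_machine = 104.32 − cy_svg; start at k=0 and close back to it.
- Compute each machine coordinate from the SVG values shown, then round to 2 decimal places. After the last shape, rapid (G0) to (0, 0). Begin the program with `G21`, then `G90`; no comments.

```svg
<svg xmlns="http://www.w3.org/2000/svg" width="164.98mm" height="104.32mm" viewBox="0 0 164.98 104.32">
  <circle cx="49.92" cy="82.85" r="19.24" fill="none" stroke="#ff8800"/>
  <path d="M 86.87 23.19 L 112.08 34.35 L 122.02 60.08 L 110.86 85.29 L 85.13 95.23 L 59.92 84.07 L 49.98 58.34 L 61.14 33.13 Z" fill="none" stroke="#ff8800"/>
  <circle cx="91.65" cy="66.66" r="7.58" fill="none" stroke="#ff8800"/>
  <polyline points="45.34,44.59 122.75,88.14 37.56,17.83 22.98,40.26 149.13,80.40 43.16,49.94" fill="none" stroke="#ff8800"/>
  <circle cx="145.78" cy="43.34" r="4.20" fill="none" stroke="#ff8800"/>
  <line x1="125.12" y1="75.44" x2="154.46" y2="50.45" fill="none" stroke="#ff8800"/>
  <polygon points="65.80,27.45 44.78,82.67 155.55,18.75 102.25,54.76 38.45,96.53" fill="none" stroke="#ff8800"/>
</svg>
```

G21
G90
G0 X69.16 Y21.47
M4 S434
G01 X65.49 Y32.78 F2092
G01 X55.87 Y39.77
G01 X43.97 Y39.77
G01 X34.35 Y32.78
G01 X30.68 Y21.47
G01 X34.35 Y10.16
G01 X43.97 Y3.17
G01 X55.87 Y3.17
G01 X65.49 Y10.16
G01 X69.16 Y21.47
M5
G0 X86.87 Y81.13
M4 S434
G01 X112.08 Y69.97 F2092
G01 X122.02 Y44.24
G01 X110.86 Y19.03
G01 X85.13 Y9.09
G01 X59.92 Y20.25
G01 X49.98 Y45.98
G01 X61.14 Y71.19
G01 X86.87 Y81.13
M5
G0 X99.23 Y37.66
M4 S434
G01 X97.78 Y42.12 F2092
G01 X93.99 Y44.87
G01 X89.31 Y44.87
G01 X85.52 Y42.12
G01 X84.07 Y37.66
G01 X85.52 Y33.20
G01 X89.31 Y30.45
G01 X93.99 Y30.45
G01 X97.78 Y33.20
G01 X99.23 Y37.66
M5
G0 X45.34 Y59.73
M4 S434
G01 X122.75 Y16.18 F2092
G01 X37.56 Y86.49
G01 X22.98 Y64.06
G01 X149.13 Y23.92
G01 X43.16 Y54.38
M5
G0 X149.98 Y60.98
M4 S434
G01 X149.18 Y63.45 F2092
G01 X147.08 Y64.97
G01 X144.48 Y64.97
G01 X142.38 Y63.45
G01 X141.58 Y60.98
G01 X142.38 Y58.51
G01 X144.48 Y56.99
G01 X147.08 Y56.99
G01 X149.18 Y58.51
G01 X149.98 Y60.98
M5
G0 X125.12 Y28.88
M4 S434
G01 X154.46 Y53.87 F2092
M5
G0 X65.80 Y76.87
M4 S434
G01 X44.78 Y21.65 F2092
G01 X155.55 Y85.57
G01 X102.25 Y49.56
G01 X38.45 Y7.79
G01 X65.80 Y76.87
M5
G0 X0.00 Y0.00

Since the viewBox matches the mm dimensions, user units are millimetres directly. The only transform is the Y-flip y_m = 104.32 − y_svg.

Shape 1 is a circle drawn with `<circle>`. Its stroke #ff8800 means score at S434, F2092. After flipping Y the toolpath is (69.16,21.47) → (65.49,32.78) → (55.87,39.77) → (43.97,39.77) → (34.35,32.78) → (30.68,21.47) → (34.35,10.16) → (43.97,3.17) → (55.87,3.17) → (65.49,10.16) → (69.16,21.47), returning to the start.

Shape 2 is a regular polygon drawn with `<path>`. Its stroke #ff8800 means score at S434, F2092. After flipping Y the toolpath is (86.87,81.13) → (112.08,69.97) → (122.02,44.24) → (110.86,19.03) → (85.13,9.09) → (59.92,20.25) → (49.98,45.98) → (61.14,71.19) → (86.87,81.13), returning to the start.

Shape 3 is a circle drawn with `<circle>`. Its stroke #ff8800 means score at S434, F2092. After flipping Y the toolpath is (99.23,37.66) → (97.78,42.12) → (93.99,44.87) → (89.31,44.87) → (85.52,42.12) → (84.07,37.66) → (85.52,33.20) → (89.31,30.45) → (93.99,30.45) → (97.78,33.20) → (99.23,37.66), returning to the start.

Shape 4 is a open polyline drawn with `<polyline>`. Its stroke #ff8800 means score at S434, F2092. After flipping Y the toolpath is (45.34,59.73) → (122.75,16.18) → (37.56,86.49) → (22.98,64.06) → (149.13,23.92) → (43.16,54.38).

Shape 5 is a circle drawn with `<circle>`. Its stroke #ff8800 means score at S434, F2092. After flipping Y the toolpath is (149.98,60.98) → (149.18,63.45) → (147.08,64.97) → (144.48,64.97) → (142.38,63.45) → (141.58,60.98) → (142.38,58.51) → (144.48,56.99) → (147.08,56.99) → (149.18,58.51) → (149.98,60.98), returning to the start.

Shape 6 is a line segment drawn with `<line>`. Its stroke #ff8800 means score at S434, F2092. After flipping Y the toolpath is (125.12,28.88) → (154.46,53.87).

Shape 7 is a closed polygon drawn with `<polygon>`. Its stroke #ff8800 means score at S434, F2092. After flipping Y the toolpath is (65.80,76.87) → (44.78,21.65) → (155.55,85.57) → (102.25,49.56) → (38.45,7.79) → (65.80,76.87), returning to the start.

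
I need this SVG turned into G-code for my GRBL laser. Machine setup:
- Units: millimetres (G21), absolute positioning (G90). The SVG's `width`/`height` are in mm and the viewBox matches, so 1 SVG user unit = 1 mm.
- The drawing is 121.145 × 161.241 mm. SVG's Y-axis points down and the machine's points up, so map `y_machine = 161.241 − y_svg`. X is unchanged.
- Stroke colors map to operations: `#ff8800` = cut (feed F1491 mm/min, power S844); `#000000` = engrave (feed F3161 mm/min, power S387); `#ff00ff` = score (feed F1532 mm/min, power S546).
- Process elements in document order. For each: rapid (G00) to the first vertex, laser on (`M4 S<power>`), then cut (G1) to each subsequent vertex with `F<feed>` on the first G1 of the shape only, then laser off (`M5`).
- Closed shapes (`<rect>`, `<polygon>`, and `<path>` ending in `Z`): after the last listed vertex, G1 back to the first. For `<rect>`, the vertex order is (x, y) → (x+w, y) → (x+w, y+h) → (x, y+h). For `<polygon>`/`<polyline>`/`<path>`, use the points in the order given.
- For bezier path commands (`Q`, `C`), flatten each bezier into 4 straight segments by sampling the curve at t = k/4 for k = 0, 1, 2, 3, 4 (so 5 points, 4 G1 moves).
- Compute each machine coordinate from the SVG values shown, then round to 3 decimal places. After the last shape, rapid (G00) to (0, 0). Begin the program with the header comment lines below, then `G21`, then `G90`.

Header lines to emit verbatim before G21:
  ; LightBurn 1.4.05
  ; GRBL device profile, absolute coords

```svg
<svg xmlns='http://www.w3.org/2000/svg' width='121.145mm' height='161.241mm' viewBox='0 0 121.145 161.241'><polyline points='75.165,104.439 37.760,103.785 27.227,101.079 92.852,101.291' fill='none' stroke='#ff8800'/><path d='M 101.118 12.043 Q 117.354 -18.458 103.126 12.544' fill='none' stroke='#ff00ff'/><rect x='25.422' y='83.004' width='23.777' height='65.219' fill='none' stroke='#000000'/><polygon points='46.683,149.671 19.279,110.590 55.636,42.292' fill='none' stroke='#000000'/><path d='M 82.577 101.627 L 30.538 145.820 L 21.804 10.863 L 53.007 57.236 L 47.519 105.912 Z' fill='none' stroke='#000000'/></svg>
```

viewBox `0 0 121.145 161.241` with mm width/height → 1 unit = 1 mm. Flip: y_m = 161.241 − y_svg.

**Shape 1** — `<polyline>` open polyline, stroke `#ff8800` → cut (S844, F1491). Machine vertices: (75.165,56.802) → (37.760,57.456) → (27.227,60.162) → (92.852,59.950). Open path.

**Shape 2** — `<path>` quadratic bezier, stroke `#ff00ff` → score (S546, F1532). Control points (SVG): P0=(101.118,12.043), P1=(117.354,-18.458), P2=(103.126,12.544); sampled at t=k/4. Machine vertices: (101.118,149.198) → (107.332,160.605) → (109.738,164.323) → (108.336,160.354) → (103.126,148.697). Open path.

**Shape 3** — `<rect>` rectangle, stroke `#000000` → engrave (S387, F3161). Machine vertices: (25.422,78.237) → (49.199,78.237) → (49.199,13.018) → (25.422,13.018) → (25.422,78.237). Closed: final G1 returns to the first vertex.

**Shape 4** — `<polygon>` closed polygon, stroke `#000000` → engrave (S387, F3161). Machine vertices: (46.683,11.570) → (19.279,50.651) → (55.636,118.949) → (46.683,11.570). Closed: final G1 returns to the first vertex.

**Shape 5** — `<path>` closed polygon, stroke `#000000` → engrave (S387, F3161). Machine vertices: (82.577,59.614) → (30.538,15.421) → (21.804,150.378) → (53.007,104.005) → (47.519,55.329) → (82.577,59.614). Closed: final G1 returns to the first vertex.

; LightBurn 1.4.05
; GRBL device profile, absolute coords
G21
G90
G00 X75.165 Y56.802
M4 S844
G1 X37.760 Y57.456 F1491
G1 X27.227 Y60.162
G1 X92.852 Y59.950
M5
G00 X101.118 Y149.198
M4 S546
G1 X107.332 Y160.605 F1532
G1 X109.738 Y164.323
G1 X108.336 Y160.354
G1 X103.126 Y148.697
M5
G00 X25.422 Y78.237
M4 S387
G1 X49.199 Y78.237 F3161
G1 X49.199 Y13.018
G1 X25.422 Y13.018
G1 X25.422 Y78.237
M5
G00 X46.683 Y11.570
M4 S387
G1 X19.279 Y50.651 F3161
G1 X55.636 Y118.949
G1 X46.683 Y11.570
M5
G00 X82.577 Y59.614
M4 S387
G1 X30.538 Y15.421 F3161
G1 X21.804 Y150.378
G1 X53.007 Y104.005
G1 X47.519 Y55.329
G1 X82.577 Y59.614
M5
G00 X0.000 Y0.000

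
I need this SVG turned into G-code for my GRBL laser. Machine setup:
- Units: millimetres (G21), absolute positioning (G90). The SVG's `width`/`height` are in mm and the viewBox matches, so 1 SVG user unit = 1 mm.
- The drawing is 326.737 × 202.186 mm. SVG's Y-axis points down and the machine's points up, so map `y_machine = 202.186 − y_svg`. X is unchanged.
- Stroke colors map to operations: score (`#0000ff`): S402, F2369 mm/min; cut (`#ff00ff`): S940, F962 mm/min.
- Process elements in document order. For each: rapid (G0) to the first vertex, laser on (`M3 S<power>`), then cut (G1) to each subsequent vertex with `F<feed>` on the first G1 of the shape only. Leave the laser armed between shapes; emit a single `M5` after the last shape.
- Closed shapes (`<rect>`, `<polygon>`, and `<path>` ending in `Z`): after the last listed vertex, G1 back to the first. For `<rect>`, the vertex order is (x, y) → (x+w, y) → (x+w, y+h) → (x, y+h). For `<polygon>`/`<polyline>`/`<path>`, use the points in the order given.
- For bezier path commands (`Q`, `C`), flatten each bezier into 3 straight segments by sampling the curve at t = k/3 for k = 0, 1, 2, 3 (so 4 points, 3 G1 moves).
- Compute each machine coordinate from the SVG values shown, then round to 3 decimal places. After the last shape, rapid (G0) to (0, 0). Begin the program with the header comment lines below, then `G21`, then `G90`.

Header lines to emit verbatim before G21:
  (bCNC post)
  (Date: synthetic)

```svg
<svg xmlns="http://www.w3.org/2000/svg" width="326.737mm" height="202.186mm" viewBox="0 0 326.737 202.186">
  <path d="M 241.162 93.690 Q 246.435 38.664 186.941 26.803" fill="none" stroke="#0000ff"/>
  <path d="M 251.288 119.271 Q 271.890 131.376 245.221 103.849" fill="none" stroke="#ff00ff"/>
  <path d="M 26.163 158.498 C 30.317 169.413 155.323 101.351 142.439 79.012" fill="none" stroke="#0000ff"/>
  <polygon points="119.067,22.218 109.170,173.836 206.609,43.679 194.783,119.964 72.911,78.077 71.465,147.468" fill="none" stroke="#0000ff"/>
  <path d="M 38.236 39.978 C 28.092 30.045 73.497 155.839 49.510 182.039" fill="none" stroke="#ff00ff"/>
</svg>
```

(bCNC post)
(Date: synthetic)
G21
G90
G0 X241.162 Y108.496
M3 S402
G1 X237.481 Y140.384 F2369
G1 X219.407 Y162.680
G1 X186.941 Y175.383
G0 X251.288 Y82.915
M3 S940
G1 X259.770 Y79.249 F962
G1 X257.748 Y84.389
G1 X245.221 Y98.337
G0 X26.163 Y43.688
M3 S402
G1 X61.018 Y54.480 F2369
G1 X118.943 Y90.213
G1 X142.439 Y123.174
G0 X119.067 Y179.968
M3 S402
G1 X109.170 Y28.350 F2369
G1 X206.609 Y158.507
G1 X194.783 Y82.222
G1 X72.911 Y124.109
G1 X71.465 Y54.718
G1 X119.067 Y179.968
G0 X38.236 Y162.208
M3 S940
G1 X41.981 Y135.614 F962
G1 X54.994 Y70.829
G1 X49.510 Y20.147
M5
G0 X0.000 Y0.000

1 u = 1 mm; y_m = 202.186 − y.

[1] `<path>` quadratic bezier, #0000ff→score S402 F2369: (241.162,108.496) → (237.481,140.384) → (219.407,162.680) → (186.941,175.383)

[2] `<path>` quadratic bezier, #ff00ff→cut S940 F962: (251.288,82.915) → (259.770,79.249) → (257.748,84.389) → (245.221,98.337)

[3] `<path>` cubic bezier, #0000ff→score S402 F2369: (26.163,43.688) → (61.018,54.480) → (118.943,90.213) → (142.439,123.174)

[4] `<polygon>` closed polygon, #0000ff→score S402 F2369: (119.067,179.968) → (109.170,28.350) → (206.609,158.507) → (194.783,82.222) → (72.911,124.109) → (71.465,54.718) → (119.067,179.968) (closed)

[5] `<path>` cubic bezier, #ff00ff→cut S940 F962: (38.236,162.208) → (41.981,135.614) → (54.994,70.829) → (49.510,20.147)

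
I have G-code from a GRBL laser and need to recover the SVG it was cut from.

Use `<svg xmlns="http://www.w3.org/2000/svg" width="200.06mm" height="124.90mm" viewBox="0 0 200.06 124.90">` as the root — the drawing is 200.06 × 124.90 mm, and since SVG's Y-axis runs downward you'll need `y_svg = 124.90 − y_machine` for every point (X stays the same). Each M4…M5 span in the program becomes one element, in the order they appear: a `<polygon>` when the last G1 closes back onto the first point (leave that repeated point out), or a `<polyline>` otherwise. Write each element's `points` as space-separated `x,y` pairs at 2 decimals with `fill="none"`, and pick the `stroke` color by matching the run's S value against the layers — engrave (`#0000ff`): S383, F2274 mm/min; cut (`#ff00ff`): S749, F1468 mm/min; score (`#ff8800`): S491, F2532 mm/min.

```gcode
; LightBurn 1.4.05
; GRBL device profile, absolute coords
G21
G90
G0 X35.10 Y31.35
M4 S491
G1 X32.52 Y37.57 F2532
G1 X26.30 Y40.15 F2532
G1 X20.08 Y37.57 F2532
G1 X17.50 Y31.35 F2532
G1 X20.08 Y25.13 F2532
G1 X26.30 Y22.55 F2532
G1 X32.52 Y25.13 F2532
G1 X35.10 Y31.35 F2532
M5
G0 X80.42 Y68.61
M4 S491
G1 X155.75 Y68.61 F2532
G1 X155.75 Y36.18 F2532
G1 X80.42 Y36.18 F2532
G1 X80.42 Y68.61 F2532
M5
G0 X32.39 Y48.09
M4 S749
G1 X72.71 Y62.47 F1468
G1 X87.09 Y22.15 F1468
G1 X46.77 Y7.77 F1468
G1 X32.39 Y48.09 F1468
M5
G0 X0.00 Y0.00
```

Each laser-on run becomes one SVG element. Flip Y back into SVG space with y_svg = 124.90 − y_machine.

Run 1: S491 ⇒ score layer `#ff8800`. The run returns to its start, so emit a `<polygon>` with points (Y-flipped): 35.10,93.55 32.52,87.33 26.30,84.75 20.08,87.33 17.50,93.55 20.08,99.77 26.30,102.35 32.52,99.77.

Run 2: the run's S491 means `#ff8800` (score). The run returns to its start, so emit a `<polygon>` with points (Y-flipped): 80.42,56.29 155.75,56.29 155.75,88.72 80.42,88.72.

Run 3: S749 ⇒ cut layer `#ff00ff`. The run returns to its start, so emit a `<polygon>` with points (Y-flipped): 32.39,76.81 72.71,62.43 87.09,102.75 46.77,117.13.

<svg xmlns="http://www.w3.org/2000/svg" width="200.06mm" height="124.90mm" viewBox="0 0 200.06 124.90">
  <polygon points="35.10,93.55 32.52,87.33 26.30,84.75 20.08,87.33 17.50,93.55 20.08,99.77 26.30,102.35 32.52,99.77" fill="none" stroke="#ff8800"/>
  <polygon points="80.42,56.29 155.75,56.29 155.75,88.72 80.42,88.72" fill="none" stroke="#ff8800"/>
  <polygon points="32.39,76.81 72.71,62.43 87.09,102.75 46.77,117.13" fill="none" stroke="#ff00ff"/>
</svg>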